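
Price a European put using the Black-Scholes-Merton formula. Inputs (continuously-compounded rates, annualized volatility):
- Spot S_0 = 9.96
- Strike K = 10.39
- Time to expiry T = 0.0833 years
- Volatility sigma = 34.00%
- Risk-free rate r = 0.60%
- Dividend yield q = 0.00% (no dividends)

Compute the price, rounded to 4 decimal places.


d1 = (ln(S/K) + (r - q + 0.5*sigma^2) * T) / (sigma * sqrt(T)) = -0.37656401
d2 = d1 - sigma * sqrt(T) = -0.47469392
exp(-rT) = 0.99950032; exp(-qT) = 1.00000000
P = K * exp(-rT) * N(-d2) - S_0 * exp(-qT) * N(-d1)
N(-d1) = 0.64675118; N(-d2) = 0.68249742
P = 10.3900 * 0.99950032 * 0.68249742 - 9.9600 * 1.00000000 * 0.64675118 = 0.6460

Answer: Price = 0.6460


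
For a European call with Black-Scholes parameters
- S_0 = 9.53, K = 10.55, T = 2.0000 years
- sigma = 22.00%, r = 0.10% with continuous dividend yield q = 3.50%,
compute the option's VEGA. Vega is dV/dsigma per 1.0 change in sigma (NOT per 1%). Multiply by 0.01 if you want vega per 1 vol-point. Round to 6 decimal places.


d1 = -0.3898123551; d2 = -0.7009393388
phi(d1) = 0.3697547358; exp(-qT) = 0.9323938199; exp(-rT) = 0.9980019987
Vega = S * exp(-qT) * phi(d1) * sqrt(T) = 9.5300 * 0.9323938199 * 0.3697547358 * 1.4142135624 = 4.646447

Answer: Vega = 4.646447


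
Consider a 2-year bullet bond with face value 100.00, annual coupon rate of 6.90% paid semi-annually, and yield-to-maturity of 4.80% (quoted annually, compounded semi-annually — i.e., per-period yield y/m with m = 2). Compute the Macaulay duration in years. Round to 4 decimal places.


Answer: Macaulay duration = 1.9043 years

Derivation:
Coupon per period c = face * coupon_rate / m = 3.450000
Periods per year m = 2; per-period yield y/m = 0.024000
Number of cashflows N = 4
Cashflows (t years, CF_t, discount factor 1/(1+y/m)^(m*t), PV):
  t = 0.5000: CF_t = 3.450000, DF = 0.976562, PV = 3.369141
  t = 1.0000: CF_t = 3.450000, DF = 0.953674, PV = 3.290176
  t = 1.5000: CF_t = 3.450000, DF = 0.931323, PV = 3.213063
  t = 2.0000: CF_t = 103.450000, DF = 0.909495, PV = 94.087227
Price P = sum_t PV_t = 103.959607
Macaulay numerator sum_t t * PV_t:
  t * PV_t at t = 0.5000: 1.684570
  t * PV_t at t = 1.0000: 3.290176
  t * PV_t at t = 1.5000: 4.819594
  t * PV_t at t = 2.0000: 188.174454
Macaulay duration D = (sum_t t * PV_t) / P = 197.968795 / 103.959607 = 1.904286


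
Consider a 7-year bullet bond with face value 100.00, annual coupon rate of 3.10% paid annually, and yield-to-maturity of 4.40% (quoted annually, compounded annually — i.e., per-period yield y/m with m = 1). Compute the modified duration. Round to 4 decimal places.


Coupon per period c = face * coupon_rate / m = 3.100000
Periods per year m = 1; per-period yield y/m = 0.044000
Number of cashflows N = 7
Cashflows (t years, CF_t, discount factor 1/(1+y/m)^(m*t), PV):
  t = 1.0000: CF_t = 3.100000, DF = 0.957854, PV = 2.969349
  t = 2.0000: CF_t = 3.100000, DF = 0.917485, PV = 2.844204
  t = 3.0000: CF_t = 3.100000, DF = 0.878817, PV = 2.724333
  t = 4.0000: CF_t = 3.100000, DF = 0.841779, PV = 2.609514
  t = 5.0000: CF_t = 3.100000, DF = 0.806302, PV = 2.499535
  t = 6.0000: CF_t = 3.100000, DF = 0.772320, PV = 2.394190
  t = 7.0000: CF_t = 103.100000, DF = 0.739770, PV = 76.270251
Price P = sum_t PV_t = 92.311376
First compute Macaulay numerator sum_t t * PV_t:
  t * PV_t at t = 1.0000: 2.969349
  t * PV_t at t = 2.0000: 5.688407
  t * PV_t at t = 3.0000: 8.172999
  t * PV_t at t = 4.0000: 10.438058
  t * PV_t at t = 5.0000: 12.497674
  t * PV_t at t = 6.0000: 14.365143
  t * PV_t at t = 7.0000: 533.891756
Macaulay duration D = 588.023386 / 92.311376 = 6.369999
Modified duration = D / (1 + y/m) = 6.369999 / (1 + 0.044000) = 6.101532

Answer: Modified duration = 6.1015


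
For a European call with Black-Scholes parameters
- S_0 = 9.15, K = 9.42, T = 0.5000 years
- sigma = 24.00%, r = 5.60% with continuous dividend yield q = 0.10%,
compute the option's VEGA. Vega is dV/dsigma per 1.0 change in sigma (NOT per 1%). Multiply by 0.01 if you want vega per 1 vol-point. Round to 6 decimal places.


d1 = 0.0755354486; d2 = -0.0941701789
phi(d1) = 0.3978057989; exp(-qT) = 0.9995001250; exp(-rT) = 0.9723883668
Vega = S * exp(-qT) * phi(d1) * sqrt(T) = 9.1500 * 0.9995001250 * 0.3978057989 * 0.7071067812 = 2.572528

Answer: Vega = 2.572528


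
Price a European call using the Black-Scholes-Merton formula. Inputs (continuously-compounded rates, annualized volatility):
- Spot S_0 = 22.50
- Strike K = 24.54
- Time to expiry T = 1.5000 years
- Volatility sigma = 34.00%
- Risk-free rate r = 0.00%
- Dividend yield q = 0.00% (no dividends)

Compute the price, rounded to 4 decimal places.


d1 = (ln(S/K) + (r - q + 0.5*sigma^2) * T) / (sigma * sqrt(T)) = -0.00021404
d2 = d1 - sigma * sqrt(T) = -0.41662730
exp(-rT) = 1.00000000; exp(-qT) = 1.00000000
C = S_0 * exp(-qT) * N(d1) - K * exp(-rT) * N(d2)
N(d1) = 0.49991461; N(d2) = 0.33847552
C = 22.5000 * 1.00000000 * 0.49991461 - 24.5400 * 1.00000000 * 0.33847552 = 2.9419

Answer: Price = 2.9419


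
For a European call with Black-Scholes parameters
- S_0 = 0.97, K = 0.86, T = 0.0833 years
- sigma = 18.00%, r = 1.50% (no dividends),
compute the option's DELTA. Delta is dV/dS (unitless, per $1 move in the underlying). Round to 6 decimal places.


Answer: Delta = 0.991031

Derivation:
d1 = 2.3668905789; d2 = 2.3149394480
phi(d1) = 0.0242333853; exp(-qT) = 1.0000000000; exp(-rT) = 0.9987512803
N(d1) = 0.9910308823
Delta = exp(-qT) * N(d1) = 1.0000000000 * 0.9910308823 = 0.991031


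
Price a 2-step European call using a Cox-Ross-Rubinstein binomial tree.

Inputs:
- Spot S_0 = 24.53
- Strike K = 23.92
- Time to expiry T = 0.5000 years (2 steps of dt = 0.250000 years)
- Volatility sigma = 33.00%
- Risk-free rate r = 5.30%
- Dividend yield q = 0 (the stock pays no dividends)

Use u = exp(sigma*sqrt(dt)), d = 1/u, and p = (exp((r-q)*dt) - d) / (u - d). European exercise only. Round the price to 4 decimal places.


dt = T/N = 0.250000
u = exp(sigma*sqrt(dt)) = 1.179393; d = 1/u = 0.847894
p = (exp((r-q)*dt) - d) / (u - d) = 0.499079
Discount per step: exp(-r*dt) = 0.986837
Stock lattice S(k, i) with i counting down-moves:
  k=0: S(0,0) = 24.5300
  k=1: S(1,0) = 28.9305; S(1,1) = 20.7988
  k=2: S(2,0) = 34.1204; S(2,1) = 24.5300; S(2,2) = 17.6352
Terminal payoffs V(N, i) = max(S_T - K, 0):
  V(2,0) = 10.200448; V(2,1) = 0.610000; V(2,2) = 0.000000
Backward induction: V(k, i) = exp(-r*dt) * [p * V(k+1, i) + (1-p) * V(k+1, i+1)].
  V(1,0) = exp(-r*dt) * [p*10.200448 + (1-p)*0.610000] = 5.325363
  V(1,1) = exp(-r*dt) * [p*0.610000 + (1-p)*0.000000] = 0.300431
  V(0,0) = exp(-r*dt) * [p*5.325363 + (1-p)*0.300431] = 2.771306

Answer: Price = V(0,0) = 2.7713


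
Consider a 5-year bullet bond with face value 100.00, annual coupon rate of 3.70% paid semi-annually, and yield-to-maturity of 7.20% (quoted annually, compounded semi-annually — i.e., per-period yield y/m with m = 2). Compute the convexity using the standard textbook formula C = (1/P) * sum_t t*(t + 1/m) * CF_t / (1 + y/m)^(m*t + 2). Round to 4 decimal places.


Coupon per period c = face * coupon_rate / m = 1.850000
Periods per year m = 2; per-period yield y/m = 0.036000
Number of cashflows N = 10
Cashflows (t years, CF_t, discount factor 1/(1+y/m)^(m*t), PV):
  t = 0.5000: CF_t = 1.850000, DF = 0.965251, PV = 1.785714
  t = 1.0000: CF_t = 1.850000, DF = 0.931709, PV = 1.723662
  t = 1.5000: CF_t = 1.850000, DF = 0.899333, PV = 1.663767
  t = 2.0000: CF_t = 1.850000, DF = 0.868082, PV = 1.605953
  t = 2.5000: CF_t = 1.850000, DF = 0.837917, PV = 1.550147
  t = 3.0000: CF_t = 1.850000, DF = 0.808801, PV = 1.496281
  t = 3.5000: CF_t = 1.850000, DF = 0.780696, PV = 1.444287
  t = 4.0000: CF_t = 1.850000, DF = 0.753567, PV = 1.394099
  t = 4.5000: CF_t = 1.850000, DF = 0.727381, PV = 1.345656
  t = 5.0000: CF_t = 101.850000, DF = 0.702106, PV = 71.509457
Price P = sum_t PV_t = 85.519023
Convexity numerator sum_t t*(t + 1/m) * CF_t / (1+y/m)^(m*t + 2):
  t = 0.5000: term = 0.831883
  t = 1.0000: term = 2.408929
  t = 1.5000: term = 4.650442
  t = 2.0000: term = 7.481406
  t = 2.5000: term = 10.832151
  t = 3.0000: term = 14.638042
  t = 3.5000: term = 18.839179
  t = 4.0000: term = 23.380117
  t = 4.5000: term = 28.209601
  t = 5.0000: term = 1832.215962
Convexity = (1/P) * sum = 1943.487710 / 85.519023 = 22.725794

Answer: Convexity = 22.7258


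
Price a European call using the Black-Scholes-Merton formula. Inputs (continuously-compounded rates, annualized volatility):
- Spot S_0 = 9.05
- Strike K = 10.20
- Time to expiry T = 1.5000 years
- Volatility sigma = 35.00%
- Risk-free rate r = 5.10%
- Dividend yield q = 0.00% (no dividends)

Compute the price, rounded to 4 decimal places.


Answer: Price = 1.3781

Derivation:
d1 = (ln(S/K) + (r - q + 0.5*sigma^2) * T) / (sigma * sqrt(T)) = 0.11373106
d2 = d1 - sigma * sqrt(T) = -0.31492964
exp(-rT) = 0.92635291; exp(-qT) = 1.00000000
C = S_0 * exp(-qT) * N(d1) - K * exp(-rT) * N(d2)
N(d1) = 0.54527451; N(d2) = 0.37640754
C = 9.0500 * 1.00000000 * 0.54527451 - 10.2000 * 0.92635291 * 0.37640754 = 1.3781


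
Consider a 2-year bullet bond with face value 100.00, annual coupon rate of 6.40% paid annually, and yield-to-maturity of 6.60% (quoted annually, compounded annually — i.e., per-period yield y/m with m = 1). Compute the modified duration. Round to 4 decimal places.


Answer: Modified duration = 1.8196

Derivation:
Coupon per period c = face * coupon_rate / m = 6.400000
Periods per year m = 1; per-period yield y/m = 0.066000
Number of cashflows N = 2
Cashflows (t years, CF_t, discount factor 1/(1+y/m)^(m*t), PV):
  t = 1.0000: CF_t = 6.400000, DF = 0.938086, PV = 6.003752
  t = 2.0000: CF_t = 106.400000, DF = 0.880006, PV = 93.632629
Price P = sum_t PV_t = 99.636382
First compute Macaulay numerator sum_t t * PV_t:
  t * PV_t at t = 1.0000: 6.003752
  t * PV_t at t = 2.0000: 187.265258
Macaulay duration D = 193.269011 / 99.636382 = 1.939743
Modified duration = D / (1 + y/m) = 1.939743 / (1 + 0.066000) = 1.819647


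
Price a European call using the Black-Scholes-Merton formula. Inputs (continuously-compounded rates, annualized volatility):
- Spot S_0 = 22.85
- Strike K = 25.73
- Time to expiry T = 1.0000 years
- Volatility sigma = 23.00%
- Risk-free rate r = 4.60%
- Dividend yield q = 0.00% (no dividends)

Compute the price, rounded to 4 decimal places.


d1 = (ln(S/K) + (r - q + 0.5*sigma^2) * T) / (sigma * sqrt(T)) = -0.20111526
d2 = d1 - sigma * sqrt(T) = -0.43111526
exp(-rT) = 0.95504196; exp(-qT) = 1.00000000
C = S_0 * exp(-qT) * N(d1) - K * exp(-rT) * N(d2)
N(d1) = 0.42030423; N(d2) = 0.33319228
C = 22.8500 * 1.00000000 * 0.42030423 - 25.7300 * 0.95504196 * 0.33319228 = 1.4163

Answer: Price = 1.4163


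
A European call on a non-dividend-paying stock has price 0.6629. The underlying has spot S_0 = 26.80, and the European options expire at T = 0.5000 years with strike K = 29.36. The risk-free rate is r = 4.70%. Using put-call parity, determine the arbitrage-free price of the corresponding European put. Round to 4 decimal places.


Put-call parity: C - P = S_0 * exp(-qT) - K * exp(-rT).
S_0 * exp(-qT) = 26.8000 * 1.00000000 = 26.80000000
K * exp(-rT) = 29.3600 * 0.97677397 = 28.67808390
P = C - S*exp(-qT) + K*exp(-rT)
P = 0.6629 - 26.80000000 + 28.67808390 = 2.5410

Answer: Put price = 2.5410


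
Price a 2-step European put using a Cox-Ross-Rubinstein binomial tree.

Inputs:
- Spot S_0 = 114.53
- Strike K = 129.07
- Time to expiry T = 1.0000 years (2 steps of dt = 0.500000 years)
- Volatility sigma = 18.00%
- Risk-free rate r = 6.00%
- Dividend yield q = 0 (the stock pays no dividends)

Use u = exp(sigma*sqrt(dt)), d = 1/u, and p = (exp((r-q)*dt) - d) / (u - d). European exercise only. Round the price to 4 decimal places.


Answer: Price = V(0,0) = 13.0903

Derivation:
dt = T/N = 0.500000
u = exp(sigma*sqrt(dt)) = 1.135734; d = 1/u = 0.880488
p = (exp((r-q)*dt) - d) / (u - d) = 0.587537
Discount per step: exp(-r*dt) = 0.970446
Stock lattice S(k, i) with i counting down-moves:
  k=0: S(0,0) = 114.5300
  k=1: S(1,0) = 130.0756; S(1,1) = 100.8423
  k=2: S(2,0) = 147.7313; S(2,1) = 114.5300; S(2,2) = 88.7904
Terminal payoffs V(N, i) = max(K - S_T, 0):
  V(2,0) = 0.000000; V(2,1) = 14.540000; V(2,2) = 40.279616
Backward induction: V(k, i) = exp(-r*dt) * [p * V(k+1, i) + (1-p) * V(k+1, i+1)].
  V(1,0) = exp(-r*dt) * [p*0.000000 + (1-p)*14.540000] = 5.819962
  V(1,1) = exp(-r*dt) * [p*14.540000 + (1-p)*40.279616] = 24.413139
  V(0,0) = exp(-r*dt) * [p*5.819962 + (1-p)*24.413139] = 13.090294


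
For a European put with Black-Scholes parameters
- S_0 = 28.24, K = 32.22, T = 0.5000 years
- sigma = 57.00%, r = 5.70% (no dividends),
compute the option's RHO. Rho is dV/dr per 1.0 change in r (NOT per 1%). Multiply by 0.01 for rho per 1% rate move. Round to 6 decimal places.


d1 = -0.0548887672; d2 = -0.4579396325
phi(d1) = 0.3983417708; exp(-qT) = 1.0000000000; exp(-rT) = 0.9719022941
N(-d2) = 0.6765020939
Rho = -K*T*exp(-rT)*N(-d2) = -32.2200 * 0.5000 * 0.9719022941 * 0.6765020939 = -10.592227

Answer: Rho = -10.592227


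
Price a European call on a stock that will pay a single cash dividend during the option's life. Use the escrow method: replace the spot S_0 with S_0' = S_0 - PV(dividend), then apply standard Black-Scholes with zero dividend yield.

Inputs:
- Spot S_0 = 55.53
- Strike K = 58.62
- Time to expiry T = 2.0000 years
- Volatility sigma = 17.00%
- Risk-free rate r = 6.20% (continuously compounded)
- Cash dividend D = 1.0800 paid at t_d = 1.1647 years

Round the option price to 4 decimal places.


PV(D) = D * exp(-r * t_d) = 1.0800 * 0.93033420 = 1.00476094
S_0' = S_0 - PV(D) = 55.5300 - 1.00476094 = 54.52523906
d1 = (ln(S_0'/K) + (r + sigma^2/2)*T) / (sigma*sqrt(T)) = 0.33478495
d2 = d1 - sigma*sqrt(T) = 0.09436865
exp(-rT) = 0.88337984
N(d1) = 0.63110634; N(d2) = 0.53759184
C = S_0' * N(d1) - K * exp(-rT) * N(d2) = 54.52523906 * 0.63110634 - 58.6200 * 0.88337984 * 0.53759184 = 6.5727

Answer: Price = 6.5727


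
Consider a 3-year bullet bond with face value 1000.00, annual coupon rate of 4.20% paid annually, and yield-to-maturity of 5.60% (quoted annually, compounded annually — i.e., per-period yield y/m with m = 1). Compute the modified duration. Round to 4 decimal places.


Answer: Modified duration = 2.7256

Derivation:
Coupon per period c = face * coupon_rate / m = 42.000000
Periods per year m = 1; per-period yield y/m = 0.056000
Number of cashflows N = 3
Cashflows (t years, CF_t, discount factor 1/(1+y/m)^(m*t), PV):
  t = 1.0000: CF_t = 42.000000, DF = 0.946970, PV = 39.772727
  t = 2.0000: CF_t = 42.000000, DF = 0.896752, PV = 37.663567
  t = 3.0000: CF_t = 1042.000000, DF = 0.849197, PV = 884.862855
Price P = sum_t PV_t = 962.299149
First compute Macaulay numerator sum_t t * PV_t:
  t * PV_t at t = 1.0000: 39.772727
  t * PV_t at t = 2.0000: 75.327135
  t * PV_t at t = 3.0000: 2654.588564
Macaulay duration D = 2769.688426 / 962.299149 = 2.878199
Modified duration = D / (1 + y/m) = 2.878199 / (1 + 0.056000) = 2.725567


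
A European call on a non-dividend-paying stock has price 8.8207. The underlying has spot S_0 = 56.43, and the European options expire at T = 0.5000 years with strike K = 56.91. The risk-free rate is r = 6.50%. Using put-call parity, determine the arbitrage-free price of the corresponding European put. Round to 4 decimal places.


Answer: Put price = 7.4809

Derivation:
Put-call parity: C - P = S_0 * exp(-qT) - K * exp(-rT).
S_0 * exp(-qT) = 56.4300 * 1.00000000 = 56.43000000
K * exp(-rT) = 56.9100 * 0.96802245 = 55.09015762
P = C - S*exp(-qT) + K*exp(-rT)
P = 8.8207 - 56.43000000 + 55.09015762 = 7.4809


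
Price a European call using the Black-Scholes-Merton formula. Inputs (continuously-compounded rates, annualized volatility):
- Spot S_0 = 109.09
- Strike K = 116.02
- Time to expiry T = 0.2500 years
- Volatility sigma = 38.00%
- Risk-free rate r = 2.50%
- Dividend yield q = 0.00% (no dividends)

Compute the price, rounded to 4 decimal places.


d1 = (ln(S/K) + (r - q + 0.5*sigma^2) * T) / (sigma * sqrt(T)) = -0.19625979
d2 = d1 - sigma * sqrt(T) = -0.38625979
exp(-rT) = 0.99376949; exp(-qT) = 1.00000000
C = S_0 * exp(-qT) * N(d1) - K * exp(-rT) * N(d2)
N(d1) = 0.42220342; N(d2) = 0.34965214
C = 109.0900 * 1.00000000 * 0.42220342 - 116.0200 * 0.99376949 * 0.34965214 = 5.7443

Answer: Price = 5.7443


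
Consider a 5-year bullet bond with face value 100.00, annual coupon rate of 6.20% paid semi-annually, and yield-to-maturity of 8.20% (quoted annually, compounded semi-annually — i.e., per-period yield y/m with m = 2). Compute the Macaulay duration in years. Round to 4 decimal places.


Answer: Macaulay duration = 4.3427 years

Derivation:
Coupon per period c = face * coupon_rate / m = 3.100000
Periods per year m = 2; per-period yield y/m = 0.041000
Number of cashflows N = 10
Cashflows (t years, CF_t, discount factor 1/(1+y/m)^(m*t), PV):
  t = 0.5000: CF_t = 3.100000, DF = 0.960615, PV = 2.977906
  t = 1.0000: CF_t = 3.100000, DF = 0.922781, PV = 2.860620
  t = 1.5000: CF_t = 3.100000, DF = 0.886437, PV = 2.747954
  t = 2.0000: CF_t = 3.100000, DF = 0.851524, PV = 2.639726
  t = 2.5000: CF_t = 3.100000, DF = 0.817987, PV = 2.535759
  t = 3.0000: CF_t = 3.100000, DF = 0.785770, PV = 2.435888
  t = 3.5000: CF_t = 3.100000, DF = 0.754823, PV = 2.339950
  t = 4.0000: CF_t = 3.100000, DF = 0.725094, PV = 2.247791
  t = 4.5000: CF_t = 3.100000, DF = 0.696536, PV = 2.159261
  t = 5.0000: CF_t = 103.100000, DF = 0.669103, PV = 68.984476
Price P = sum_t PV_t = 91.929331
Macaulay numerator sum_t t * PV_t:
  t * PV_t at t = 0.5000: 1.488953
  t * PV_t at t = 1.0000: 2.860620
  t * PV_t at t = 1.5000: 4.121931
  t * PV_t at t = 2.0000: 5.279451
  t * PV_t at t = 2.5000: 6.339399
  t * PV_t at t = 3.0000: 7.307664
  t * PV_t at t = 3.5000: 8.189825
  t * PV_t at t = 4.0000: 8.991163
  t * PV_t at t = 4.5000: 9.716674
  t * PV_t at t = 5.0000: 344.922380
Macaulay duration D = (sum_t t * PV_t) / P = 399.218061 / 91.929331 = 4.342663


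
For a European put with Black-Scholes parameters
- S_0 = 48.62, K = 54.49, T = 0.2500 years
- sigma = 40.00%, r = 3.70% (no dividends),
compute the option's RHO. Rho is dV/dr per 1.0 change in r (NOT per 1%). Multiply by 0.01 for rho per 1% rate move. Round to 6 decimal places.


Answer: Rho = -9.901114

Derivation:
d1 = -0.4236611485; d2 = -0.6236611485
phi(d1) = 0.3646990020; exp(-qT) = 1.0000000000; exp(-rT) = 0.9907926496
N(-d2) = 0.7335749284
Rho = -K*T*exp(-rT)*N(-d2) = -54.4900 * 0.2500 * 0.9907926496 * 0.7335749284 = -9.901114


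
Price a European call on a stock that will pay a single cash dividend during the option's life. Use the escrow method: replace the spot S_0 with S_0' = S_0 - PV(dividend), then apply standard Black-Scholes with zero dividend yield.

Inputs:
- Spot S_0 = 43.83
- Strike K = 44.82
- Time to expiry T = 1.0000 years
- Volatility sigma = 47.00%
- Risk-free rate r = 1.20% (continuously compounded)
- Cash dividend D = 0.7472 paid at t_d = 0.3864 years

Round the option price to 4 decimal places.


Answer: Price = 7.5305

Derivation:
PV(D) = D * exp(-r * t_d) = 0.7472 * 0.99537393 = 0.74374340
S_0' = S_0 - PV(D) = 43.8300 - 0.74374340 = 43.08625660
d1 = (ln(S_0'/K) + (r + sigma^2/2)*T) / (sigma*sqrt(T)) = 0.17659491
d2 = d1 - sigma*sqrt(T) = -0.29340509
exp(-rT) = 0.98807171
N(d1) = 0.57008670; N(d2) = 0.38460627
C = S_0' * N(d1) - K * exp(-rT) * N(d2) = 43.08625660 * 0.57008670 - 44.8200 * 0.98807171 * 0.38460627 = 7.5305


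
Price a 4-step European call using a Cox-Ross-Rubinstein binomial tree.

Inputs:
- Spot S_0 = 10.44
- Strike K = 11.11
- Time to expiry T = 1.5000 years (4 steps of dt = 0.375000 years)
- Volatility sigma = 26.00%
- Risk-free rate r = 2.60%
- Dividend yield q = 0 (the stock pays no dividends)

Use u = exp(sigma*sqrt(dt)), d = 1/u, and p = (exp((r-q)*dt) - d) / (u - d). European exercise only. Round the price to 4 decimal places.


dt = T/N = 0.375000
u = exp(sigma*sqrt(dt)) = 1.172592; d = 1/u = 0.852811
p = (exp((r-q)*dt) - d) / (u - d) = 0.490918
Discount per step: exp(-r*dt) = 0.990297
Stock lattice S(k, i) with i counting down-moves:
  k=0: S(0,0) = 10.4400
  k=1: S(1,0) = 12.2419; S(1,1) = 8.9034
  k=2: S(2,0) = 14.3547; S(2,1) = 10.4400; S(2,2) = 7.5929
  k=3: S(3,0) = 16.8322; S(3,1) = 12.2419; S(3,2) = 8.9034; S(3,3) = 6.4753
  k=4: S(4,0) = 19.7373; S(4,1) = 14.3547; S(4,2) = 10.4400; S(4,3) = 7.5929; S(4,4) = 5.5222
Terminal payoffs V(N, i) = max(S_T - K, 0):
  V(4,0) = 8.627333; V(4,1) = 3.244712; V(4,2) = 0.000000; V(4,3) = 0.000000; V(4,4) = 0.000000
Backward induction: V(k, i) = exp(-r*dt) * [p * V(k+1, i) + (1-p) * V(k+1, i+1)].
  V(3,0) = exp(-r*dt) * [p*8.627333 + (1-p)*3.244712] = 5.830019
  V(3,1) = exp(-r*dt) * [p*3.244712 + (1-p)*0.000000] = 1.577434
  V(3,2) = exp(-r*dt) * [p*0.000000 + (1-p)*0.000000] = 0.000000
  V(3,3) = exp(-r*dt) * [p*0.000000 + (1-p)*0.000000] = 0.000000
  V(2,0) = exp(-r*dt) * [p*5.830019 + (1-p)*1.577434] = 3.629545
  V(2,1) = exp(-r*dt) * [p*1.577434 + (1-p)*0.000000] = 0.766878
  V(2,2) = exp(-r*dt) * [p*0.000000 + (1-p)*0.000000] = 0.000000
  V(1,0) = exp(-r*dt) * [p*3.629545 + (1-p)*0.766878] = 2.151138
  V(1,1) = exp(-r*dt) * [p*0.766878 + (1-p)*0.000000] = 0.372822
  V(0,0) = exp(-r*dt) * [p*2.151138 + (1-p)*0.372822] = 1.233742

Answer: Price = V(0,0) = 1.2337


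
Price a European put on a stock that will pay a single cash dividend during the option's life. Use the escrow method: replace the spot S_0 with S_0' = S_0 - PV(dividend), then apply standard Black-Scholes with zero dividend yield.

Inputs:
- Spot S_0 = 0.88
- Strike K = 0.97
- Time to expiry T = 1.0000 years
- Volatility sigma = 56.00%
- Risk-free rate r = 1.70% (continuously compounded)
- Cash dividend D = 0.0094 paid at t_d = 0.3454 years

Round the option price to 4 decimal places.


Answer: Price = 0.2452

Derivation:
PV(D) = D * exp(-r * t_d) = 0.0094 * 0.99414541 = 0.00934497
S_0' = S_0 - PV(D) = 0.8800 - 0.00934497 = 0.87065503
d1 = (ln(S_0'/K) + (r + sigma^2/2)*T) / (sigma*sqrt(T)) = 0.11741030
d2 = d1 - sigma*sqrt(T) = -0.44258970
exp(-rT) = 0.98314368
N(-d1) = 0.45326746; N(-d2) = 0.67096873
P = K * exp(-rT) * N(-d2) - S_0' * N(-d1) = 0.9700 * 0.98314368 * 0.67096873 - 0.87065503 * 0.45326746 = 0.2452


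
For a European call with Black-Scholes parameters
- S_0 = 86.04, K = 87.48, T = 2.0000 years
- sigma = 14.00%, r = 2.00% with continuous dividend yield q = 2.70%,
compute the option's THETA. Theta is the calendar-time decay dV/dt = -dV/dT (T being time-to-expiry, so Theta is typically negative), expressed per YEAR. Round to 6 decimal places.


Answer: Theta = -1.227750

Derivation:
d1 = -0.0555477400; d2 = -0.2535376387
phi(d1) = 0.3983272765; exp(-qT) = 0.9474321065; exp(-rT) = 0.9607894392
Theta = -S*exp(-qT)*phi(d1)*sigma/(2*sqrt(T)) - r*K*exp(-rT)*N(d2) + q*S*exp(-qT)*N(d1)
N(d1) = 0.4778510488; N(d2) = 0.3999263898; sqrt(T) = 1.4142135624
Term 1 = -86.0400 * 0.9474321065 * 0.3983272765 * 0.1400 / (2 * 1.4142135624) = -1.6072061617
Term 2 = -0.0200 * 87.4800 * 0.9607894392 * 0.3999263898 = -0.6722751426
Term 3 = 0.0270 * 86.0400 * 0.9474321065 * 0.4778510488 = 1.0517313205
Theta = -1.6072061617 + (-0.6722751426) + (1.0517313205) = -1.227750


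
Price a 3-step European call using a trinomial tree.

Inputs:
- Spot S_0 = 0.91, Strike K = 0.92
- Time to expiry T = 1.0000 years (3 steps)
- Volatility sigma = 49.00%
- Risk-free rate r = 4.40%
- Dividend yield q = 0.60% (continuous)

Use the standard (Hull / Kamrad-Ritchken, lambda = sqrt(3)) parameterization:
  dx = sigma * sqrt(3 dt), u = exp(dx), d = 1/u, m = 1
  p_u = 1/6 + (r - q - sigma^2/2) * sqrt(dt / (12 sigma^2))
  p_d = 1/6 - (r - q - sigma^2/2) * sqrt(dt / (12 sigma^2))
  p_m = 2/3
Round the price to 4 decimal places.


Answer: Price = V(0,0) = 0.1694

Derivation:
dt = T/N = 0.333333; dx = sigma*sqrt(3*dt) = 0.490000
u = exp(dx) = 1.632316; d = 1/u = 0.612626
p_u = 0.138759, p_m = 0.666667, p_d = 0.194575
Discount per step: exp(-r*dt) = 0.985440
Stock lattice S(k, j) with j the centered position index:
  k=0: S(0,+0) = 0.9100
  k=1: S(1,-1) = 0.5575; S(1,+0) = 0.9100; S(1,+1) = 1.4854
  k=2: S(2,-2) = 0.3415; S(2,-1) = 0.5575; S(2,+0) = 0.9100; S(2,+1) = 1.4854; S(2,+2) = 2.4247
  k=3: S(3,-3) = 0.2092; S(3,-2) = 0.3415; S(3,-1) = 0.5575; S(3,+0) = 0.9100; S(3,+1) = 1.4854; S(3,+2) = 2.4247; S(3,+3) = 3.9578
Terminal payoffs V(N, j) = max(S_T - K, 0):
  V(3,-3) = 0.000000; V(3,-2) = 0.000000; V(3,-1) = 0.000000; V(3,+0) = 0.000000; V(3,+1) = 0.565408; V(3,+2) = 1.504655; V(3,+3) = 3.037804
Backward induction: V(k, j) = exp(-r*dt) * [p_u * V(k+1, j+1) + p_m * V(k+1, j) + p_d * V(k+1, j-1)]
  V(2,-2) = exp(-r*dt) * [p_u*0.000000 + p_m*0.000000 + p_d*0.000000] = 0.000000
  V(2,-1) = exp(-r*dt) * [p_u*0.000000 + p_m*0.000000 + p_d*0.000000] = 0.000000
  V(2,+0) = exp(-r*dt) * [p_u*0.565408 + p_m*0.000000 + p_d*0.000000] = 0.077313
  V(2,+1) = exp(-r*dt) * [p_u*1.504655 + p_m*0.565408 + p_d*0.000000] = 0.577194
  V(2,+2) = exp(-r*dt) * [p_u*3.037804 + p_m*1.504655 + p_d*0.565408] = 1.512295
  V(1,-1) = exp(-r*dt) * [p_u*0.077313 + p_m*0.000000 + p_d*0.000000] = 0.010572
  V(1,+0) = exp(-r*dt) * [p_u*0.577194 + p_m*0.077313 + p_d*0.000000] = 0.129716
  V(1,+1) = exp(-r*dt) * [p_u*1.512295 + p_m*0.577194 + p_d*0.077313] = 0.600806
  V(0,+0) = exp(-r*dt) * [p_u*0.600806 + p_m*0.129716 + p_d*0.010572] = 0.169398


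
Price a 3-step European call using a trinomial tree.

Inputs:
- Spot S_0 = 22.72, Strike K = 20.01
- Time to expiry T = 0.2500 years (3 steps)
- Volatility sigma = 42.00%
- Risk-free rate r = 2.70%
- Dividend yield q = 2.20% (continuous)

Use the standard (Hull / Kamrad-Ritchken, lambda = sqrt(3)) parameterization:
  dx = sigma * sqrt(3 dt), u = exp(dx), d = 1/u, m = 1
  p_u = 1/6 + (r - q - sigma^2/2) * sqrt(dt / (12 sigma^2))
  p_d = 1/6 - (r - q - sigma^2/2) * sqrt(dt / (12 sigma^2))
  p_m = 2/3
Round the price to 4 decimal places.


dt = T/N = 0.083333; dx = sigma*sqrt(3*dt) = 0.210000
u = exp(dx) = 1.233678; d = 1/u = 0.810584
p_u = 0.150159, p_m = 0.666667, p_d = 0.183175
Discount per step: exp(-r*dt) = 0.997753
Stock lattice S(k, j) with j the centered position index:
  k=0: S(0,+0) = 22.7200
  k=1: S(1,-1) = 18.4165; S(1,+0) = 22.7200; S(1,+1) = 28.0292
  k=2: S(2,-2) = 14.9281; S(2,-1) = 18.4165; S(2,+0) = 22.7200; S(2,+1) = 28.0292; S(2,+2) = 34.5790
  k=3: S(3,-3) = 12.1005; S(3,-2) = 14.9281; S(3,-1) = 18.4165; S(3,+0) = 22.7200; S(3,+1) = 28.0292; S(3,+2) = 34.5790; S(3,+3) = 42.6593
Terminal payoffs V(N, j) = max(S_T - K, 0):
  V(3,-3) = 0.000000; V(3,-2) = 0.000000; V(3,-1) = 0.000000; V(3,+0) = 2.710000; V(3,+1) = 8.019166; V(3,+2) = 14.568967; V(3,+3) = 22.649312
Backward induction: V(k, j) = exp(-r*dt) * [p_u * V(k+1, j+1) + p_m * V(k+1, j) + p_d * V(k+1, j-1)]
  V(2,-2) = exp(-r*dt) * [p_u*0.000000 + p_m*0.000000 + p_d*0.000000] = 0.000000
  V(2,-1) = exp(-r*dt) * [p_u*2.710000 + p_m*0.000000 + p_d*0.000000] = 0.406016
  V(2,+0) = exp(-r*dt) * [p_u*8.019166 + p_m*2.710000 + p_d*0.000000] = 3.004048
  V(2,+1) = exp(-r*dt) * [p_u*14.568967 + p_m*8.019166 + p_d*2.710000] = 8.012123
  V(2,+2) = exp(-r*dt) * [p_u*22.649312 + p_m*14.568967 + p_d*8.019166] = 14.549770
  V(1,-1) = exp(-r*dt) * [p_u*3.004048 + p_m*0.406016 + p_d*0.000000] = 0.720139
  V(1,+0) = exp(-r*dt) * [p_u*8.012123 + p_m*3.004048 + p_d*0.406016] = 3.272788
  V(1,+1) = exp(-r*dt) * [p_u*14.549770 + p_m*8.012123 + p_d*3.004048] = 8.058304
  V(0,+0) = exp(-r*dt) * [p_u*8.058304 + p_m*3.272788 + p_d*0.720139] = 3.515875

Answer: Price = V(0,0) = 3.5159


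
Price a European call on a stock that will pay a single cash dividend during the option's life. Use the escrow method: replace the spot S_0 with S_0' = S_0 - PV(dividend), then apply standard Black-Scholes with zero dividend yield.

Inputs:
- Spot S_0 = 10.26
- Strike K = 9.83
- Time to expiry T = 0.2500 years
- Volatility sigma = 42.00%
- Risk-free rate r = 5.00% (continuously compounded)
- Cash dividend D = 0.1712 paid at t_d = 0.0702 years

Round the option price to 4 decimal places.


Answer: Price = 1.0324

Derivation:
PV(D) = D * exp(-r * t_d) = 0.1712 * 0.99649615 = 0.17060014
S_0' = S_0 - PV(D) = 10.2600 - 0.17060014 = 10.08939986
d1 = (ln(S_0'/K) + (r + sigma^2/2)*T) / (sigma*sqrt(T)) = 0.28855438
d2 = d1 - sigma*sqrt(T) = 0.07855438
exp(-rT) = 0.98757780
N(d1) = 0.61353879; N(d2) = 0.53130646
C = S_0' * N(d1) - K * exp(-rT) * N(d2) = 10.08939986 * 0.61353879 - 9.8300 * 0.98757780 * 0.53130646 = 1.0324


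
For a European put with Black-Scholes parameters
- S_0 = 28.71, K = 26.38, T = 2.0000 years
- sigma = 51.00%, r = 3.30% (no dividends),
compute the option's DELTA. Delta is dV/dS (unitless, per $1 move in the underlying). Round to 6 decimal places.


d1 = 0.5694834852; d2 = -0.1517654316
phi(d1) = 0.3392241254; exp(-qT) = 1.0000000000; exp(-rT) = 0.9361308643
N(-d1) = 0.2845140376
Delta = -exp(-qT) * N(-d1) = -1.0000000000 * 0.2845140376 = -0.284514

Answer: Delta = -0.284514


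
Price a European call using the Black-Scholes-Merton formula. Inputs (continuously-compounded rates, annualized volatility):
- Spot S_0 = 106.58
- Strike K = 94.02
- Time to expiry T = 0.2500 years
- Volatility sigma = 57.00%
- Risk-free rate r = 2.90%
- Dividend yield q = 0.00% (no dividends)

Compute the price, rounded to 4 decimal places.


Answer: Price = 19.1413

Derivation:
d1 = (ln(S/K) + (r - q + 0.5*sigma^2) * T) / (sigma * sqrt(T)) = 0.60789772
d2 = d1 - sigma * sqrt(T) = 0.32289772
exp(-rT) = 0.99277622; exp(-qT) = 1.00000000
C = S_0 * exp(-qT) * N(d1) - K * exp(-rT) * N(d2)
N(d1) = 0.72837235; N(d2) = 0.62661365
C = 106.5800 * 1.00000000 * 0.72837235 - 94.0200 * 0.99277622 * 0.62661365 = 19.1413


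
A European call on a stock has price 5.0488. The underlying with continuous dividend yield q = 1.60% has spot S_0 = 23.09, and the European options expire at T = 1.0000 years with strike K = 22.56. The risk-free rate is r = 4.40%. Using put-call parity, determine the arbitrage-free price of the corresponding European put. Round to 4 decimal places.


Put-call parity: C - P = S_0 * exp(-qT) - K * exp(-rT).
S_0 * exp(-qT) = 23.0900 * 0.98412732 = 22.72349982
K * exp(-rT) = 22.5600 * 0.95695396 = 21.58888128
P = C - S*exp(-qT) + K*exp(-rT)
P = 5.0488 - 22.72349982 + 21.58888128 = 3.9142

Answer: Put price = 3.9142


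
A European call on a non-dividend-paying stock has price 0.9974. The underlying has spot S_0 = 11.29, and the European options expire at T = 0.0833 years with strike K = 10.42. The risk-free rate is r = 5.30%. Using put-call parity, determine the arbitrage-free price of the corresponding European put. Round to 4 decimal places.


Put-call parity: C - P = S_0 * exp(-qT) - K * exp(-rT).
S_0 * exp(-qT) = 11.2900 * 1.00000000 = 11.29000000
K * exp(-rT) = 10.4200 * 0.99559483 = 10.37409814
P = C - S*exp(-qT) + K*exp(-rT)
P = 0.9974 - 11.29000000 + 10.37409814 = 0.0815

Answer: Put price = 0.0815


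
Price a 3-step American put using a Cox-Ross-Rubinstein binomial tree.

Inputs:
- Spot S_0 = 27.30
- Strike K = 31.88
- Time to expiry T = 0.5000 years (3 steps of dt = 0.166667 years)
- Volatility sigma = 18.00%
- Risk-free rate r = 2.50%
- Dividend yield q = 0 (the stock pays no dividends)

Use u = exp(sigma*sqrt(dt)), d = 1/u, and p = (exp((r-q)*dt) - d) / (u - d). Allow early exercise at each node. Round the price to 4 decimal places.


Answer: Price = V(0,0) = 4.6281

Derivation:
dt = T/N = 0.166667
u = exp(sigma*sqrt(dt)) = 1.076252; d = 1/u = 0.929150
p = (exp((r-q)*dt) - d) / (u - d) = 0.510021
Discount per step: exp(-r*dt) = 0.995842
Stock lattice S(k, i) with i counting down-moves:
  k=0: S(0,0) = 27.3000
  k=1: S(1,0) = 29.3817; S(1,1) = 25.3658
  k=2: S(2,0) = 31.6221; S(2,1) = 27.3000; S(2,2) = 23.5686
  k=3: S(3,0) = 34.0333; S(3,1) = 29.3817; S(3,2) = 25.3658; S(3,3) = 21.8988
Terminal payoffs V(N, i) = max(K - S_T, 0):
  V(3,0) = 0.000000; V(3,1) = 2.498319; V(3,2) = 6.514195; V(3,3) = 9.981183
Backward induction: V(k, i) = exp(-r*dt) * [p * V(k+1, i) + (1-p) * V(k+1, i+1)]; then take max(V_cont, immediate exercise) for American.
  V(2,0) = exp(-r*dt) * [p*0.000000 + (1-p)*2.498319] = 1.219033; exercise = 0.257905; V(2,0) = max -> 1.219033
  V(2,1) = exp(-r*dt) * [p*2.498319 + (1-p)*6.514195] = 4.447443; exercise = 4.580000; V(2,1) = max -> 4.580000
  V(2,2) = exp(-r*dt) * [p*6.514195 + (1-p)*9.981183] = 8.178796; exercise = 8.311353; V(2,2) = max -> 8.311353
  V(1,0) = exp(-r*dt) * [p*1.219033 + (1-p)*4.580000] = 2.853919; exercise = 2.498319; V(1,0) = max -> 2.853919
  V(1,1) = exp(-r*dt) * [p*4.580000 + (1-p)*8.311353] = 6.381638; exercise = 6.514195; V(1,1) = max -> 6.514195
  V(0,0) = exp(-r*dt) * [p*2.853919 + (1-p)*6.514195] = 4.628053; exercise = 4.580000; V(0,0) = max -> 4.628053


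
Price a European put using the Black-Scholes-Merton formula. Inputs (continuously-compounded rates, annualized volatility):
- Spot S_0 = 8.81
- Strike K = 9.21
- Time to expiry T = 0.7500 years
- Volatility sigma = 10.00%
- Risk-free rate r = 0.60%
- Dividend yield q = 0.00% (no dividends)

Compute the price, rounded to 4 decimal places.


Answer: Price = 0.5222

Derivation:
d1 = (ln(S/K) + (r - q + 0.5*sigma^2) * T) / (sigma * sqrt(T)) = -0.41745208
d2 = d1 - sigma * sqrt(T) = -0.50405462
exp(-rT) = 0.99551011; exp(-qT) = 1.00000000
P = K * exp(-rT) * N(-d2) - S_0 * exp(-qT) * N(-d1)
N(-d1) = 0.66182611; N(-d2) = 0.69288850
P = 9.2100 * 0.99551011 * 0.69288850 - 8.8100 * 1.00000000 * 0.66182611 = 0.5222


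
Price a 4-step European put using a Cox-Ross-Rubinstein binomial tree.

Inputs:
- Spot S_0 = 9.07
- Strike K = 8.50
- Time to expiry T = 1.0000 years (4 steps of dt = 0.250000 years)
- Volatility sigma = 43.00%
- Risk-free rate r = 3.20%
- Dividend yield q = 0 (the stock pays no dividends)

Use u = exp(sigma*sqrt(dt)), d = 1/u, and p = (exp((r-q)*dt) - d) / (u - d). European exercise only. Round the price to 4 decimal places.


Answer: Price = V(0,0) = 1.0871

Derivation:
dt = T/N = 0.250000
u = exp(sigma*sqrt(dt)) = 1.239862; d = 1/u = 0.806541
p = (exp((r-q)*dt) - d) / (u - d) = 0.464992
Discount per step: exp(-r*dt) = 0.992032
Stock lattice S(k, i) with i counting down-moves:
  k=0: S(0,0) = 9.0700
  k=1: S(1,0) = 11.2455; S(1,1) = 7.3153
  k=2: S(2,0) = 13.9429; S(2,1) = 9.0700; S(2,2) = 5.9001
  k=3: S(3,0) = 17.2873; S(3,1) = 11.2455; S(3,2) = 7.3153; S(3,3) = 4.7587
  k=4: S(4,0) = 21.4339; S(4,1) = 13.9429; S(4,2) = 9.0700; S(4,3) = 5.9001; S(4,4) = 3.8381
Terminal payoffs V(N, i) = max(K - S_T, 0):
  V(4,0) = 0.000000; V(4,1) = 0.000000; V(4,2) = 0.000000; V(4,3) = 2.599883; V(4,4) = 4.661920
Backward induction: V(k, i) = exp(-r*dt) * [p * V(k+1, i) + (1-p) * V(k+1, i+1)].
  V(3,0) = exp(-r*dt) * [p*0.000000 + (1-p)*0.000000] = 0.000000
  V(3,1) = exp(-r*dt) * [p*0.000000 + (1-p)*0.000000] = 0.000000
  V(3,2) = exp(-r*dt) * [p*0.000000 + (1-p)*2.599883] = 1.379874
  V(3,3) = exp(-r*dt) * [p*2.599883 + (1-p)*4.661920] = 3.673582
  V(2,0) = exp(-r*dt) * [p*0.000000 + (1-p)*0.000000] = 0.000000
  V(2,1) = exp(-r*dt) * [p*0.000000 + (1-p)*1.379874] = 0.732361
  V(2,2) = exp(-r*dt) * [p*1.379874 + (1-p)*3.673582] = 2.586253
  V(1,0) = exp(-r*dt) * [p*0.000000 + (1-p)*0.732361] = 0.388697
  V(1,1) = exp(-r*dt) * [p*0.732361 + (1-p)*2.586253] = 1.710469
  V(0,0) = exp(-r*dt) * [p*0.388697 + (1-p)*1.710469] = 1.087123


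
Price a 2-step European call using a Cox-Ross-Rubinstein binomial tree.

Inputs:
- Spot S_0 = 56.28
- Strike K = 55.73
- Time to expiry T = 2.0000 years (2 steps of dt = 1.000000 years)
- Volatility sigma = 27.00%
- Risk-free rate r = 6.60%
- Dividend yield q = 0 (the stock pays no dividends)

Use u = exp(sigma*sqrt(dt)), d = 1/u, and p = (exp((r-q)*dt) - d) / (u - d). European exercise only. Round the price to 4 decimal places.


dt = T/N = 1.000000
u = exp(sigma*sqrt(dt)) = 1.309964; d = 1/u = 0.763379
p = (exp((r-q)*dt) - d) / (u - d) = 0.557731
Discount per step: exp(-r*dt) = 0.936131
Stock lattice S(k, i) with i counting down-moves:
  k=0: S(0,0) = 56.2800
  k=1: S(1,0) = 73.7248; S(1,1) = 42.9630
  k=2: S(2,0) = 96.5769; S(2,1) = 56.2800; S(2,2) = 32.7971
Terminal payoffs V(N, i) = max(S_T - K, 0):
  V(2,0) = 40.846866; V(2,1) = 0.550000; V(2,2) = 0.000000
Backward induction: V(k, i) = exp(-r*dt) * [p * V(k+1, i) + (1-p) * V(k+1, i+1)].
  V(1,0) = exp(-r*dt) * [p*40.846866 + (1-p)*0.550000] = 21.554226
  V(1,1) = exp(-r*dt) * [p*0.550000 + (1-p)*0.000000] = 0.287160
  V(0,0) = exp(-r*dt) * [p*21.554226 + (1-p)*0.287160] = 11.372545

Answer: Price = V(0,0) = 11.3725


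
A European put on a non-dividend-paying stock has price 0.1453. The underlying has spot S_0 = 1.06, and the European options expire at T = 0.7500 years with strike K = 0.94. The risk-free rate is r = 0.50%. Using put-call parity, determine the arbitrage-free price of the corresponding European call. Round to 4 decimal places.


Answer: Call price = 0.2688

Derivation:
Put-call parity: C - P = S_0 * exp(-qT) - K * exp(-rT).
S_0 * exp(-qT) = 1.0600 * 1.00000000 = 1.06000000
K * exp(-rT) = 0.9400 * 0.99625702 = 0.93648160
C = P + S*exp(-qT) - K*exp(-rT)
C = 0.1453 + 1.06000000 - 0.93648160 = 0.2688


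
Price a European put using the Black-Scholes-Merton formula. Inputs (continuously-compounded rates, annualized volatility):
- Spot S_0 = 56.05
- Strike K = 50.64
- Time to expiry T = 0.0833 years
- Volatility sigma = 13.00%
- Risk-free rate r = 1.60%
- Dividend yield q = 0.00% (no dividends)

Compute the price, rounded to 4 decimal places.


Answer: Price = 0.0019

Derivation:
d1 = (ln(S/K) + (r - q + 0.5*sigma^2) * T) / (sigma * sqrt(T)) = 2.75955053
d2 = d1 - sigma * sqrt(T) = 2.72203027
exp(-rT) = 0.99866809; exp(-qT) = 1.00000000
P = K * exp(-rT) * N(-d2) - S_0 * exp(-qT) * N(-d1)
N(-d1) = 0.00289405; N(-d2) = 0.00324411
P = 50.6400 * 0.99866809 * 0.00324411 - 56.0500 * 1.00000000 * 0.00289405 = 0.0019


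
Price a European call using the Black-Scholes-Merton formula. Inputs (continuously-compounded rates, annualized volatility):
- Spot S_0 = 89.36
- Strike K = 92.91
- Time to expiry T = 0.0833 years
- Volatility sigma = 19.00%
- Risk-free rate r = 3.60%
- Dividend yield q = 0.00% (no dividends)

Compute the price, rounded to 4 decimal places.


Answer: Price = 0.7677

Derivation:
d1 = (ln(S/K) + (r - q + 0.5*sigma^2) * T) / (sigma * sqrt(T)) = -0.62832707
d2 = d1 - sigma * sqrt(T) = -0.68316437
exp(-rT) = 0.99700569; exp(-qT) = 1.00000000
C = S_0 * exp(-qT) * N(d1) - K * exp(-rT) * N(d2)
N(d1) = 0.26489485; N(d2) = 0.24725149
C = 89.3600 * 1.00000000 * 0.26489485 - 92.9100 * 0.99700569 * 0.24725149 = 0.7677


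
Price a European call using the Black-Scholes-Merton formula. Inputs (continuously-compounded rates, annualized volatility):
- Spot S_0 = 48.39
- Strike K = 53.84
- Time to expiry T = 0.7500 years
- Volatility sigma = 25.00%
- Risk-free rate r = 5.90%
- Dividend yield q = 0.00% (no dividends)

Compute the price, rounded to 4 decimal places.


d1 = (ln(S/K) + (r - q + 0.5*sigma^2) * T) / (sigma * sqrt(T)) = -0.18029958
d2 = d1 - sigma * sqrt(T) = -0.39680593
exp(-rT) = 0.95671475; exp(-qT) = 1.00000000
C = S_0 * exp(-qT) * N(d1) - K * exp(-rT) * N(d2)
N(d1) = 0.42845869; N(d2) = 0.34575529
C = 48.3900 * 1.00000000 * 0.42845869 - 53.8400 * 0.95671475 * 0.34575529 = 2.9234

Answer: Price = 2.9234


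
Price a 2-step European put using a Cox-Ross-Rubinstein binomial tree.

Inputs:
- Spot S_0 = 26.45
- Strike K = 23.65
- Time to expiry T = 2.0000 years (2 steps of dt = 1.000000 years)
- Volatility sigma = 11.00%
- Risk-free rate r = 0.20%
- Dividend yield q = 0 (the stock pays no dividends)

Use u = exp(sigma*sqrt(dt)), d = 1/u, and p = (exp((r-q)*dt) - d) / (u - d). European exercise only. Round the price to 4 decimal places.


dt = T/N = 1.000000
u = exp(sigma*sqrt(dt)) = 1.116278; d = 1/u = 0.895834
p = (exp((r-q)*dt) - d) / (u - d) = 0.481609
Discount per step: exp(-r*dt) = 0.998002
Stock lattice S(k, i) with i counting down-moves:
  k=0: S(0,0) = 26.4500
  k=1: S(1,0) = 29.5256; S(1,1) = 23.6948
  k=2: S(2,0) = 32.9587; S(2,1) = 26.4500; S(2,2) = 21.2266
Terminal payoffs V(N, i) = max(K - S_T, 0):
  V(2,0) = 0.000000; V(2,1) = 0.000000; V(2,2) = 2.423378
Backward induction: V(k, i) = exp(-r*dt) * [p * V(k+1, i) + (1-p) * V(k+1, i+1)].
  V(1,0) = exp(-r*dt) * [p*0.000000 + (1-p)*0.000000] = 0.000000
  V(1,1) = exp(-r*dt) * [p*0.000000 + (1-p)*2.423378] = 1.253746
  V(0,0) = exp(-r*dt) * [p*0.000000 + (1-p)*1.253746] = 0.648632

Answer: Price = V(0,0) = 0.6486
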